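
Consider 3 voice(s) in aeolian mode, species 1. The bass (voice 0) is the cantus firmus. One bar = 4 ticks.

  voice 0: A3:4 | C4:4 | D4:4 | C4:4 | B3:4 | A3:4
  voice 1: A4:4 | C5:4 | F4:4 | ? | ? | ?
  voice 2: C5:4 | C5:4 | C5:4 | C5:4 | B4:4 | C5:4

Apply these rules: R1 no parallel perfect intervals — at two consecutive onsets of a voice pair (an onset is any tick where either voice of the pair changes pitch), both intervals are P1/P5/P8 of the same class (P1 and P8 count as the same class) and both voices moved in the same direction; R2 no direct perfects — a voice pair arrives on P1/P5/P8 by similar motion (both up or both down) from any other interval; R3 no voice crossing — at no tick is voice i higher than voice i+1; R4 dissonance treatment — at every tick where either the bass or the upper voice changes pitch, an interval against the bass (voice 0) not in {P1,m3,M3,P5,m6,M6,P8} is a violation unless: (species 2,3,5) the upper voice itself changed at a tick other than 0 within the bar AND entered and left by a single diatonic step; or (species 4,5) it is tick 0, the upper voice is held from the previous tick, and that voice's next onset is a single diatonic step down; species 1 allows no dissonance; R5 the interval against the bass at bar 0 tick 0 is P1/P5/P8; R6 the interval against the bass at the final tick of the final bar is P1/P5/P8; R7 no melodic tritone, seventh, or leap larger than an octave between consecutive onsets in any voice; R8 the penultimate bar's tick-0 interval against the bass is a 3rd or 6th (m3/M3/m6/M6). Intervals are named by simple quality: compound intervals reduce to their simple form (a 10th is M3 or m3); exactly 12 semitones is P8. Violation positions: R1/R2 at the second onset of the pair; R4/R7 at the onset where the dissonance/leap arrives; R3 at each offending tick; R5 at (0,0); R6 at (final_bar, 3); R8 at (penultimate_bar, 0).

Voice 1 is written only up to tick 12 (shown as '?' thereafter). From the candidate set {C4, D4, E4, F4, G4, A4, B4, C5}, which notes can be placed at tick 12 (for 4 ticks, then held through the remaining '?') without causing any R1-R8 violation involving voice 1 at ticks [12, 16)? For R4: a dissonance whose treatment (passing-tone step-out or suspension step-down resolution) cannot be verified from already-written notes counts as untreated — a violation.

{A4, C5, E4, G4}

C4: violates R2
D4: violates R4
E4: legal
F4: violates R4
G4: legal
A4: legal
B4: violates R4,R7
C5: legal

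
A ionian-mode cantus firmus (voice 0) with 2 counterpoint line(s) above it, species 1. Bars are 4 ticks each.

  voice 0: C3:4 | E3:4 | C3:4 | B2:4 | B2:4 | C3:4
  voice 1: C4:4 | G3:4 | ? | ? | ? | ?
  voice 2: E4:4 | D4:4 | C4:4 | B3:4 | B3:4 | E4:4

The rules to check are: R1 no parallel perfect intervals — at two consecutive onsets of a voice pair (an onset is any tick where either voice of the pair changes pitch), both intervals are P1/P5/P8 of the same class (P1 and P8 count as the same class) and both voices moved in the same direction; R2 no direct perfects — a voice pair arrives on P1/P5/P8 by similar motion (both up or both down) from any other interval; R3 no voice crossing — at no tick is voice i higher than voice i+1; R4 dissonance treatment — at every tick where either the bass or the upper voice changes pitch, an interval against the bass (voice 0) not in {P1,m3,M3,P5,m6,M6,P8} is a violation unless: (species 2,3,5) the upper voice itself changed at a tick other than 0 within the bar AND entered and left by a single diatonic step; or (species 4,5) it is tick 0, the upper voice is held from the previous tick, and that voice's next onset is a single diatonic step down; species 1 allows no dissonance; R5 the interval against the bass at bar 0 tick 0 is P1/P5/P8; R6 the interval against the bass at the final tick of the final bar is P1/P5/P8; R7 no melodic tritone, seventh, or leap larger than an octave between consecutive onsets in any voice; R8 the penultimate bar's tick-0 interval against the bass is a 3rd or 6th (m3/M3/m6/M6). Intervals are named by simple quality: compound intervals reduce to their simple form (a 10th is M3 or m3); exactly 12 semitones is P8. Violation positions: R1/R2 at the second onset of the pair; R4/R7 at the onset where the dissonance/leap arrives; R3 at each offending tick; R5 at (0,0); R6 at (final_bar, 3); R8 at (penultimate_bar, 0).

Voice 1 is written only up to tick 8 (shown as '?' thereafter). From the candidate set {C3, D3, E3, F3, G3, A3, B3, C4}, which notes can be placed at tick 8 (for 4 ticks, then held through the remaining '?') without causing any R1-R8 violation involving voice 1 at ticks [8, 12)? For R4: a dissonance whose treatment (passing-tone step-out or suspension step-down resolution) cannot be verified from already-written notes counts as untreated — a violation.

C3: violates R2
D3: violates R4
E3: legal
F3: violates R1,R4
G3: legal
A3: legal
B3: violates R4
C4: legal

{A3, C4, E3, G3}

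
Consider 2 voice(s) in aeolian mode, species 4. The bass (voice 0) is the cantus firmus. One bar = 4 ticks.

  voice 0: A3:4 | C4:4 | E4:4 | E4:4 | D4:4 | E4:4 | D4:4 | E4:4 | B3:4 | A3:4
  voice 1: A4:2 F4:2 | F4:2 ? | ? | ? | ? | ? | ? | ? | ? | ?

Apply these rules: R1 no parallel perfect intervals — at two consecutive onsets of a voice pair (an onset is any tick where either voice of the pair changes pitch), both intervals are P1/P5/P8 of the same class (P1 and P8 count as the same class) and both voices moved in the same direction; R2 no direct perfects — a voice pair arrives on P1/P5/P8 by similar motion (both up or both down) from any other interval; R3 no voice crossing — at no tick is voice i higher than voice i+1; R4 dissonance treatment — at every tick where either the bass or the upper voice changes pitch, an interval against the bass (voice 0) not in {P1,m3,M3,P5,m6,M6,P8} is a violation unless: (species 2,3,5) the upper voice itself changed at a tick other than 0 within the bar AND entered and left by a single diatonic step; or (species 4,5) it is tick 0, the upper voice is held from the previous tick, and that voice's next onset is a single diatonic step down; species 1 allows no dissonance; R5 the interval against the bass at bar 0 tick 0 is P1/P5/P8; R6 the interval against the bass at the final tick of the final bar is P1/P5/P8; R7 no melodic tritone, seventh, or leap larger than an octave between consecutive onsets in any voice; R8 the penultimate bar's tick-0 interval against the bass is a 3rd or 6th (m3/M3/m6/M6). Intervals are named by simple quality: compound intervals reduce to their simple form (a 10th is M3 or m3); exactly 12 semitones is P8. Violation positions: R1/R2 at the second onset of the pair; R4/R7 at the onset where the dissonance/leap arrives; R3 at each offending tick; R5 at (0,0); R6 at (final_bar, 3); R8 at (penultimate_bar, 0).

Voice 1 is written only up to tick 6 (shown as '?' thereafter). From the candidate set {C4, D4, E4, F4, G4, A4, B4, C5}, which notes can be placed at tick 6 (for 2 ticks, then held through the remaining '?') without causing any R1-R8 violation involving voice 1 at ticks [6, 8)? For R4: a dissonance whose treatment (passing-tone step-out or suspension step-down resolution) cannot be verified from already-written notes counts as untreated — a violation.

C4: legal
D4: violates R4
E4: legal
F4: legal
G4: legal
A4: legal
B4: violates R4,R7
C5: legal

{A4, C4, C5, E4, F4, G4}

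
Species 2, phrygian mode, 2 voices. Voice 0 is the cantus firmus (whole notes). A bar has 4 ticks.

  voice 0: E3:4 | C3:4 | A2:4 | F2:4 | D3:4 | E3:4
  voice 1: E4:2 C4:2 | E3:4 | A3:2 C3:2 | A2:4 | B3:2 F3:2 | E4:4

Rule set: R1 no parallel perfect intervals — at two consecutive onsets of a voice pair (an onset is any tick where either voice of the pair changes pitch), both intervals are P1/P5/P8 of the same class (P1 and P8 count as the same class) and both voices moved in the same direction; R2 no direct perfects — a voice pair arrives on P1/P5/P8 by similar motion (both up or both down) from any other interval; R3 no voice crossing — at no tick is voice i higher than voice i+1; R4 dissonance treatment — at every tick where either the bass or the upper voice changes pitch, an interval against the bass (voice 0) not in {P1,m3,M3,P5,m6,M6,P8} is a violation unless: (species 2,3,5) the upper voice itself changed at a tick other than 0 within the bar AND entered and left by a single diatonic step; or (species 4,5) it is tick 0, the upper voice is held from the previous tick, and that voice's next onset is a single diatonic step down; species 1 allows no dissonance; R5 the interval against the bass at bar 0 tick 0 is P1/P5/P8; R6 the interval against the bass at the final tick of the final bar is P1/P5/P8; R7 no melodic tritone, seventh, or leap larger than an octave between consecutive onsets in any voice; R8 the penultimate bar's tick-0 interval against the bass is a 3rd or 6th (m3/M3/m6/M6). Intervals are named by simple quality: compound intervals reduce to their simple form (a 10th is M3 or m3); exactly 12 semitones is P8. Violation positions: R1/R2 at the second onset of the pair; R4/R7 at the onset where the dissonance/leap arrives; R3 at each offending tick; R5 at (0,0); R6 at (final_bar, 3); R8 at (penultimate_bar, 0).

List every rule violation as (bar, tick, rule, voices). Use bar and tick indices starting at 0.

(4, 0, R7, (1,))
(4, 2, R7, (1,))
(5, 0, R2, (0, 1))
(5, 0, R7, (1,))

bar 0: v0=E3 v1=E4 downbeat P8
bar 1: v0=C3 v1=E3 downbeat M3
bar 2: v0=A2 v1=A3 downbeat P8
bar 3: v0=F2 v1=A2 downbeat M3
bar 4: v0=D3 v1=B3 downbeat M6
bar 5: v0=E3 v1=E4 downbeat P8
  -> R7 @ bar 4 tick 0 v(1,): A2->B3 leap 14st
  -> R7 @ bar 4 tick 2 v(1,): B3->F3 leap 6st
  -> R2 @ bar 5 tick 0 v(0, 1): D3/F3 m3 -> E3/E4 P8 similar
  -> R7 @ bar 5 tick 0 v(1,): F3->E4 leap 11st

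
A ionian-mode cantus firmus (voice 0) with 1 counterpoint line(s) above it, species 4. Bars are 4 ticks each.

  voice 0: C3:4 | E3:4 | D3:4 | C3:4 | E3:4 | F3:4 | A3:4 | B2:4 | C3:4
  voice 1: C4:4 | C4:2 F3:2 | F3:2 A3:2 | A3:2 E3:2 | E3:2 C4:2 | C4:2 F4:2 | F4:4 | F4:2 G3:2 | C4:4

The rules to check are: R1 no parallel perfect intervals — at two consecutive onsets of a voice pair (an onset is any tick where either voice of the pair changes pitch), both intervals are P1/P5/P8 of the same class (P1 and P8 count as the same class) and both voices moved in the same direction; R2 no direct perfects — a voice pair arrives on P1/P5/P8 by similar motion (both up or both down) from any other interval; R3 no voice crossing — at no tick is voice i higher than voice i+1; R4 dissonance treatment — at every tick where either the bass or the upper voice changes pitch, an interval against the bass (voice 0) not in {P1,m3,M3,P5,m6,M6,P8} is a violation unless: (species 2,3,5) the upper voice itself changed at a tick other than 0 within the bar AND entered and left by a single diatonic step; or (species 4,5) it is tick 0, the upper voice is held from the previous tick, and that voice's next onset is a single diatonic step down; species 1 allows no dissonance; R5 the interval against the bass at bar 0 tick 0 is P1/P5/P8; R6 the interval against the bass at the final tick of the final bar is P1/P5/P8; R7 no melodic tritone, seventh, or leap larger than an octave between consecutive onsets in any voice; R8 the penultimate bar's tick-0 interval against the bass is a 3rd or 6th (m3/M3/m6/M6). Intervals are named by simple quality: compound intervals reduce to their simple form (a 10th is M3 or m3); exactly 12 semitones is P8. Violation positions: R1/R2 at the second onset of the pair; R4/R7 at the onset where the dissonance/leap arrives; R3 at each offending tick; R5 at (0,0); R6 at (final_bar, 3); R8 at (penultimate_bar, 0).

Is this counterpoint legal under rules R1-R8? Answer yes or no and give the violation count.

No (6 violations)

bar 0: v0=C3 v1=C4 (P8)
bar 1: v0=E3 v1=C4 (m6)
bar 2: v0=D3 v1=F3 (m3)
bar 3: v0=C3 v1=A3 (M6)
bar 4: v0=E3 v1=E3 (P1)
bar 5: v0=F3 v1=C4 (P5)
bar 6: v0=A3 v1=F4 (m6)
bar 7: v0=B2 v1=F4 (TT)
bar 8: v0=C3 v1=C4 (P8)
  R4 @ bar1.2: E3/F3 m2 untreated
  R4 @ bar7.0: B2/F4 TT untreated
  R7 @ bar7.0: A3->B2 leap 10st
  R8 @ bar7.0: penult TT not 3rd/6th
  R7 @ bar7.2: F4->G3 leap 10st
  R2 @ bar8.0: B2/G3 m6 -> C3/C4 P8 similar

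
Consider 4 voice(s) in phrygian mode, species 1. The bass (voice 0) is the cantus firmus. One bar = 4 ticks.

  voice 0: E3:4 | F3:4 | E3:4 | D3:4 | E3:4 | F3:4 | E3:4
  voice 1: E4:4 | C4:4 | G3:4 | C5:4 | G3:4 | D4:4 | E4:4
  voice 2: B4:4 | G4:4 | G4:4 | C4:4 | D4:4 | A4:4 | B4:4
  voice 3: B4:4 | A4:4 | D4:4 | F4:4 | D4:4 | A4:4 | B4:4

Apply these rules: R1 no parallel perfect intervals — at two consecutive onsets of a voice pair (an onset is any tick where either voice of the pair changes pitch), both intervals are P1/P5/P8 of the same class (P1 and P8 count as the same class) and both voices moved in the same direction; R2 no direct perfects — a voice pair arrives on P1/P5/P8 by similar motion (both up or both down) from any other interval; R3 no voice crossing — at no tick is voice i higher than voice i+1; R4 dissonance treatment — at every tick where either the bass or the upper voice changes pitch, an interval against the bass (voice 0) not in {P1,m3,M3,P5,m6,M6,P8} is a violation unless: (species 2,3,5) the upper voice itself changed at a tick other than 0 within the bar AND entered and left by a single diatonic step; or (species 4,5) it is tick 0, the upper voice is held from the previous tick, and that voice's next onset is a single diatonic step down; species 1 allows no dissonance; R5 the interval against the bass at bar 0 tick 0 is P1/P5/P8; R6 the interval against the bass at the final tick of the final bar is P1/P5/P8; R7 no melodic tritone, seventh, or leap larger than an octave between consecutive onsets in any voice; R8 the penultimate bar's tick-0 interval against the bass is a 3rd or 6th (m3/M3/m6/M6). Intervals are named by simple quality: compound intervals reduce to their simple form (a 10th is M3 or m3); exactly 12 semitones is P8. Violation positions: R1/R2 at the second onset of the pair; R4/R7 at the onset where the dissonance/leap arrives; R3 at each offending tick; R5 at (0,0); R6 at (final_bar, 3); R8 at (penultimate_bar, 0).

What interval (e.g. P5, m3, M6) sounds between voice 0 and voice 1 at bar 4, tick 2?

voice 0=E3 voice 1=G3 -> m3

m3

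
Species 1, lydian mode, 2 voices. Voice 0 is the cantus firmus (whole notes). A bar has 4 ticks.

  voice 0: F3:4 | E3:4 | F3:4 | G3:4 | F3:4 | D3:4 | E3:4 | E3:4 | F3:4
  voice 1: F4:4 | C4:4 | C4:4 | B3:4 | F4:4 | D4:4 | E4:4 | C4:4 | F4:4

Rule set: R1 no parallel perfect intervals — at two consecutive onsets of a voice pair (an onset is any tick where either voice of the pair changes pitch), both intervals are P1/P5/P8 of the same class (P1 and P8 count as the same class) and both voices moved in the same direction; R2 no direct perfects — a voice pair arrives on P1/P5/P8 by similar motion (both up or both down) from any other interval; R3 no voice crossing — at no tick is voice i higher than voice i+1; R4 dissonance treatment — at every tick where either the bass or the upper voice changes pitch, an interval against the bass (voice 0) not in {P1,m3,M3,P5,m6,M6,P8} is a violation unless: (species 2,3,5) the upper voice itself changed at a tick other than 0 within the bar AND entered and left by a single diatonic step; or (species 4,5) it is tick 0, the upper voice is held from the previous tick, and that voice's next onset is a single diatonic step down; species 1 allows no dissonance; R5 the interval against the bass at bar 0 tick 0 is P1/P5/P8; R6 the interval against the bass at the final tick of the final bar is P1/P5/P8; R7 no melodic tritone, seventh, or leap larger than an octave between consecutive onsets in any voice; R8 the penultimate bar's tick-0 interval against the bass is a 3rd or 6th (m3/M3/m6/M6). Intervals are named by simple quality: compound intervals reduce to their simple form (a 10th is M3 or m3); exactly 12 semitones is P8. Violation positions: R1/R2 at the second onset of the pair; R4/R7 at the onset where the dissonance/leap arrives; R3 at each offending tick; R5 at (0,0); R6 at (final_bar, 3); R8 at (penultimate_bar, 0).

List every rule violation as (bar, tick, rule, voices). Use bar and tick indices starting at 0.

(4, 0, R7, (1,))
(5, 0, R1, (0, 1))
(6, 0, R1, (0, 1))
(8, 0, R2, (0, 1))

bar 0: v0=F3 v1=F4 downbeat P8
bar 1: v0=E3 v1=C4 downbeat m6
bar 2: v0=F3 v1=C4 downbeat P5
bar 3: v0=G3 v1=B3 downbeat M3
bar 4: v0=F3 v1=F4 downbeat P8
bar 5: v0=D3 v1=D4 downbeat P8
bar 6: v0=E3 v1=E4 downbeat P8
bar 7: v0=E3 v1=C4 downbeat m6
bar 8: v0=F3 v1=F4 downbeat P8
  -> R7 @ bar 4 tick 0 v(1,): B3->F4 leap 6st
  -> R1 @ bar 5 tick 0 v(0, 1): F3/F4 P8 -> D3/D4 P8 similar
  -> R1 @ bar 6 tick 0 v(0, 1): D3/D4 P8 -> E3/E4 P8 similar
  -> R2 @ bar 8 tick 0 v(0, 1): E3/C4 m6 -> F3/F4 P8 similar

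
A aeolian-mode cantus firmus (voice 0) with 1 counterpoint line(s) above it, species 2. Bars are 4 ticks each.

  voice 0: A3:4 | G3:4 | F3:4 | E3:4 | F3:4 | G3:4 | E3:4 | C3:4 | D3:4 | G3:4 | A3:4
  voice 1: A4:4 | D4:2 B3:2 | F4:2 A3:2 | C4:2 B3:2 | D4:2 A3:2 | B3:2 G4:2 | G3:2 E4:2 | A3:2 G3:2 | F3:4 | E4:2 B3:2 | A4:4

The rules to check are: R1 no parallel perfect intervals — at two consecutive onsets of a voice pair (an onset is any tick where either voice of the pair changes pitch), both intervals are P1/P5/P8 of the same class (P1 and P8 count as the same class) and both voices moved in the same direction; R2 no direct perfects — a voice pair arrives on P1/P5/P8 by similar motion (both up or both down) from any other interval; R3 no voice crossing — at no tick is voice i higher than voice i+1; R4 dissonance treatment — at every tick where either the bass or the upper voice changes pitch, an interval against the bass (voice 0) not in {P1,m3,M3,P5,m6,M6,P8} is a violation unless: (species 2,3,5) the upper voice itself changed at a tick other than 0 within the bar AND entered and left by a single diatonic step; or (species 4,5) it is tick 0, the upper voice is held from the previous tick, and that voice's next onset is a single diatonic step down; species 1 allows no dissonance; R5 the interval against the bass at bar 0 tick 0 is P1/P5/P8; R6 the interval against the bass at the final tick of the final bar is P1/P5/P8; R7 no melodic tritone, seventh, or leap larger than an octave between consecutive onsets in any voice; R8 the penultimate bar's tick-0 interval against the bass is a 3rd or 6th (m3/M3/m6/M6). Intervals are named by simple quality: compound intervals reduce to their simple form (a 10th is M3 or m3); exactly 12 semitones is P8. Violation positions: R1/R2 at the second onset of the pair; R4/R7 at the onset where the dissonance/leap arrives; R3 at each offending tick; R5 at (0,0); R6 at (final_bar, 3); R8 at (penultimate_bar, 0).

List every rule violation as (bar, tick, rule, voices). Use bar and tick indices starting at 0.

bar 0: v0=A3 v1=A4 downbeat P8
bar 1: v0=G3 v1=D4 downbeat P5
bar 2: v0=F3 v1=F4 downbeat P8
bar 3: v0=E3 v1=C4 downbeat m6
bar 4: v0=F3 v1=D4 downbeat M6
bar 5: v0=G3 v1=B3 downbeat M3
bar 6: v0=E3 v1=G3 downbeat m3
bar 7: v0=C3 v1=A3 downbeat M6
bar 8: v0=D3 v1=F3 downbeat m3
bar 9: v0=G3 v1=E4 downbeat M6
bar 10: v0=A3 v1=A4 downbeat P8
  -> R2 @ bar 1 tick 0 v(0, 1): A3/A4 P8 -> G3/D4 P5 similar
  -> R7 @ bar 2 tick 0 v(1,): B3->F4 leap 6st
  -> R7 @ bar 9 tick 0 v(1,): F3->E4 leap 11st
  -> R2 @ bar 10 tick 0 v(0, 1): G3/B3 M3 -> A3/A4 P8 similar
  -> R7 @ bar 10 tick 0 v(1,): B3->A4 leap 10st

(1, 0, R2, (0, 1))
(2, 0, R7, (1,))
(9, 0, R7, (1,))
(10, 0, R2, (0, 1))
(10, 0, R7, (1,))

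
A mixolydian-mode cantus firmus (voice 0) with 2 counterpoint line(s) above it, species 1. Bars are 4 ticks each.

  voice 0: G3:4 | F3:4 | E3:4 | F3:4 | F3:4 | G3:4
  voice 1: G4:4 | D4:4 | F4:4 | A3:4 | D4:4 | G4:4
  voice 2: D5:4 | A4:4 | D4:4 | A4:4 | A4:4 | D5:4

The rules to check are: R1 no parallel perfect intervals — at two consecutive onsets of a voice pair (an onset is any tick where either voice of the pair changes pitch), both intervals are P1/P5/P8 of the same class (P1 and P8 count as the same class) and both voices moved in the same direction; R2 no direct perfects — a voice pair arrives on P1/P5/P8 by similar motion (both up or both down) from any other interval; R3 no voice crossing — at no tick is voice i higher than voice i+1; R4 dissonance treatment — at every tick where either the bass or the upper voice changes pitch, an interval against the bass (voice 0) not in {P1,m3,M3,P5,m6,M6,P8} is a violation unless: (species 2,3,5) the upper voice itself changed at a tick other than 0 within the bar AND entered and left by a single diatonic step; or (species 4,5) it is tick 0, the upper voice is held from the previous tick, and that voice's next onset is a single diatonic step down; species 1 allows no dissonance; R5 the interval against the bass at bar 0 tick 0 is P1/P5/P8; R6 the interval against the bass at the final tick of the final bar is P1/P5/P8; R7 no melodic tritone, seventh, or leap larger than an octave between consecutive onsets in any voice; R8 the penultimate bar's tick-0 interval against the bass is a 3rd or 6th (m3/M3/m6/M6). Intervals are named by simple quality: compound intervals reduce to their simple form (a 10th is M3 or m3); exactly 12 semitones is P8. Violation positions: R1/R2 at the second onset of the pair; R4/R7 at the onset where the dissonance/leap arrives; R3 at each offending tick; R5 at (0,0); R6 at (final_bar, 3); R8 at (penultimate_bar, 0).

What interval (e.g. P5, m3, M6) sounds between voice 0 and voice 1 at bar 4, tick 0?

voice 0=F3 voice 1=D4 -> M6

M6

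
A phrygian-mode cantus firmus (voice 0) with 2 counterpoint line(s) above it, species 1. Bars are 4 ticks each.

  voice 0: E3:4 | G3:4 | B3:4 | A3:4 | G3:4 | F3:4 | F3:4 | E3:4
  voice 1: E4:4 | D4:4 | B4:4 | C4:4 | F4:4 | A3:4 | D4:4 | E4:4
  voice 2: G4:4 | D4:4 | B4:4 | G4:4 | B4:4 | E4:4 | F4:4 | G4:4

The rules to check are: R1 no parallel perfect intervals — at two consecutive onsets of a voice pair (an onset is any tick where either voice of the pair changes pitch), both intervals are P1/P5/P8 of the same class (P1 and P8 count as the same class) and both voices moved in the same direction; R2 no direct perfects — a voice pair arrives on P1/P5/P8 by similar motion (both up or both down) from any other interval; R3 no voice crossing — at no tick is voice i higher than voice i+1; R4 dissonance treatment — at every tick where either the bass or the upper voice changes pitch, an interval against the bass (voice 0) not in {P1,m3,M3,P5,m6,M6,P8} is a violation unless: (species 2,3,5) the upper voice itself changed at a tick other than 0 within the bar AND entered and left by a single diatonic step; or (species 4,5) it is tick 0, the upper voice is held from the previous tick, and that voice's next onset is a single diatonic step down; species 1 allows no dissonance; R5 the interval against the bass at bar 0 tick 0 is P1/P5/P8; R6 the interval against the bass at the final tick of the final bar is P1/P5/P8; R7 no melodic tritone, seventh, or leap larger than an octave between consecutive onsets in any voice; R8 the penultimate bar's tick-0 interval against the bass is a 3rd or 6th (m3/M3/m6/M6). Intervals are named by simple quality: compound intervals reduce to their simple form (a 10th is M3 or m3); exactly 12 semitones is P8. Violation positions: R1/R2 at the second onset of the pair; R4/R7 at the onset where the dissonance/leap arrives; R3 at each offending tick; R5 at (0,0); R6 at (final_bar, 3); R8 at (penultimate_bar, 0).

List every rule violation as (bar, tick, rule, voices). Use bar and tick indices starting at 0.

bar 0: v0=E3 v1=E4 v2=G4 downbeat m3
bar 1: v0=G3 v1=D4 v2=D4 downbeat P5
bar 2: v0=B3 v1=B4 v2=B4 downbeat P8
bar 3: v0=A3 v1=C4 v2=G4 downbeat m7
bar 4: v0=G3 v1=F4 v2=B4 downbeat M3
bar 5: v0=F3 v1=A3 v2=E4 downbeat M7
bar 6: v0=F3 v1=D4 v2=F4 downbeat P8
bar 7: v0=E3 v1=E4 v2=G4 downbeat m3
  -> R5 @ bar 0 tick 0 v(0, 2): opens on m3
  -> R2 @ bar 1 tick 0 v(1, 2): E4/G4 m3 -> D4/D4 P1 similar
  -> R1 @ bar 2 tick 0 v(1, 2): D4/D4 P1 -> B4/B4 P1 similar
  -> R2 @ bar 2 tick 0 v(0, 1): G3/D4 P5 -> B3/B4 P8 similar
  -> R2 @ bar 2 tick 0 v(0, 2): G3/D4 P5 -> B3/B4 P8 similar
  -> R2 @ bar 3 tick 0 v(1, 2): B4/B4 P1 -> C4/G4 P5 similar
  -> R4 @ bar 3 tick 0 v(0, 2): A3/G4 m7 untreated
  -> R7 @ bar 3 tick 0 v(1,): B4->C4 leap 11st
  -> R4 @ bar 4 tick 0 v(0, 1): G3/F4 m7 untreated
  -> R2 @ bar 5 tick 0 v(1, 2): F4/B4 TT -> A3/E4 P5 similar
  -> R4 @ bar 5 tick 0 v(0, 2): F3/E4 M7 untreated
  -> R8 @ bar 6 tick 0 v(0, 2): penult P8 not 3rd/6th
  -> R6 @ bar 7 tick 3 v(0, 2): closes on m3

(0, 0, R5, (0, 2))
(1, 0, R2, (1, 2))
(2, 0, R1, (1, 2))
(2, 0, R2, (0, 1))
(2, 0, R2, (0, 2))
(3, 0, R2, (1, 2))
(3, 0, R4, (0, 2))
(3, 0, R7, (1,))
(4, 0, R4, (0, 1))
(5, 0, R2, (1, 2))
(5, 0, R4, (0, 2))
(6, 0, R8, (0, 2))
(7, 3, R6, (0, 2))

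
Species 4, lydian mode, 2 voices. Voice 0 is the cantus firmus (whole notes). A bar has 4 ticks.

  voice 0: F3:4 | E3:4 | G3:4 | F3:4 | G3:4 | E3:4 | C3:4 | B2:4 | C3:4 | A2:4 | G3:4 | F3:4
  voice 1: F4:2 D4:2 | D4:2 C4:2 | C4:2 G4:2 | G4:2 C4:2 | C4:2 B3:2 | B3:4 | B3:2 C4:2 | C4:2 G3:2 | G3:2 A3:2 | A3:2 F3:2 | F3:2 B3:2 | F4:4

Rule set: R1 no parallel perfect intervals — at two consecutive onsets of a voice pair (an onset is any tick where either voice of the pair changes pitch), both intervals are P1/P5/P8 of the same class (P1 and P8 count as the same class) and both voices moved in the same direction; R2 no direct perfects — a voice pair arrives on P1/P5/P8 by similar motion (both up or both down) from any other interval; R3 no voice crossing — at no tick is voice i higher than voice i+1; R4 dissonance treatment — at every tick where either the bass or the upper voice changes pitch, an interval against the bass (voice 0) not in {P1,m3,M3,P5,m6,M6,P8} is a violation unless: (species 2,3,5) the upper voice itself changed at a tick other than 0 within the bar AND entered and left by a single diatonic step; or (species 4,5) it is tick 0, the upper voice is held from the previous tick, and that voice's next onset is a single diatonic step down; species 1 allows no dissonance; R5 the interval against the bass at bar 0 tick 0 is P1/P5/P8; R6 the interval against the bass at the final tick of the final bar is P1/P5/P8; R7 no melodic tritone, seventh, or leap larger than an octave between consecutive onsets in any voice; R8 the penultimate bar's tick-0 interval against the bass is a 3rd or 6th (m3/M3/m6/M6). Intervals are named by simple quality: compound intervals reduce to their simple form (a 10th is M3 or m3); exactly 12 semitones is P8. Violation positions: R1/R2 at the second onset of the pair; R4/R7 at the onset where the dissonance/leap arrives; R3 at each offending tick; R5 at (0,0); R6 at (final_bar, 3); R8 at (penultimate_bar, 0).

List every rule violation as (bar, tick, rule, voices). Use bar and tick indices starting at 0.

(2, 0, R4, (0, 1))
(3, 0, R4, (0, 1))
(6, 0, R4, (0, 1))
(7, 0, R4, (0, 1))
(10, 0, R3, (0, 1))
(10, 0, R4, (0, 1))
(10, 0, R7, (0,))
(10, 0, R8, (0, 1))
(10, 1, R3, (0, 1))
(10, 2, R7, (1,))
(11, 0, R7, (1,))

bar 0: v0=F3 v1=F4 downbeat P8
bar 1: v0=E3 v1=D4 downbeat m7
bar 2: v0=G3 v1=C4 downbeat P4
bar 3: v0=F3 v1=G4 downbeat M2
bar 4: v0=G3 v1=C4 downbeat P4
bar 5: v0=E3 v1=B3 downbeat P5
bar 6: v0=C3 v1=B3 downbeat M7
bar 7: v0=B2 v1=C4 downbeat m2
bar 8: v0=C3 v1=G3 downbeat P5
bar 9: v0=A2 v1=A3 downbeat P8
bar 10: v0=G3 v1=F3 downbeat M2
bar 11: v0=F3 v1=F4 downbeat P8
  -> R4 @ bar 2 tick 0 v(0, 1): G3/C4 P4 untreated
  -> R4 @ bar 3 tick 0 v(0, 1): F3/G4 M2 untreated
  -> R4 @ bar 6 tick 0 v(0, 1): C3/B3 M7 untreated
  -> R4 @ bar 7 tick 0 v(0, 1): B2/C4 m2 untreated
  -> R3 @ bar 10 tick 0 v(0, 1): G3 above F3
  -> R4 @ bar 10 tick 0 v(0, 1): G3/F3 M2 untreated
  -> R7 @ bar 10 tick 0 v(0,): A2->G3 leap 10st
  -> R8 @ bar 10 tick 0 v(0, 1): penult M2 not 3rd/6th
  -> R3 @ bar 10 tick 1 v(0, 1): G3 above F3
  -> R7 @ bar 10 tick 2 v(1,): F3->B3 leap 6st
  -> R7 @ bar 11 tick 0 v(1,): B3->F4 leap 6st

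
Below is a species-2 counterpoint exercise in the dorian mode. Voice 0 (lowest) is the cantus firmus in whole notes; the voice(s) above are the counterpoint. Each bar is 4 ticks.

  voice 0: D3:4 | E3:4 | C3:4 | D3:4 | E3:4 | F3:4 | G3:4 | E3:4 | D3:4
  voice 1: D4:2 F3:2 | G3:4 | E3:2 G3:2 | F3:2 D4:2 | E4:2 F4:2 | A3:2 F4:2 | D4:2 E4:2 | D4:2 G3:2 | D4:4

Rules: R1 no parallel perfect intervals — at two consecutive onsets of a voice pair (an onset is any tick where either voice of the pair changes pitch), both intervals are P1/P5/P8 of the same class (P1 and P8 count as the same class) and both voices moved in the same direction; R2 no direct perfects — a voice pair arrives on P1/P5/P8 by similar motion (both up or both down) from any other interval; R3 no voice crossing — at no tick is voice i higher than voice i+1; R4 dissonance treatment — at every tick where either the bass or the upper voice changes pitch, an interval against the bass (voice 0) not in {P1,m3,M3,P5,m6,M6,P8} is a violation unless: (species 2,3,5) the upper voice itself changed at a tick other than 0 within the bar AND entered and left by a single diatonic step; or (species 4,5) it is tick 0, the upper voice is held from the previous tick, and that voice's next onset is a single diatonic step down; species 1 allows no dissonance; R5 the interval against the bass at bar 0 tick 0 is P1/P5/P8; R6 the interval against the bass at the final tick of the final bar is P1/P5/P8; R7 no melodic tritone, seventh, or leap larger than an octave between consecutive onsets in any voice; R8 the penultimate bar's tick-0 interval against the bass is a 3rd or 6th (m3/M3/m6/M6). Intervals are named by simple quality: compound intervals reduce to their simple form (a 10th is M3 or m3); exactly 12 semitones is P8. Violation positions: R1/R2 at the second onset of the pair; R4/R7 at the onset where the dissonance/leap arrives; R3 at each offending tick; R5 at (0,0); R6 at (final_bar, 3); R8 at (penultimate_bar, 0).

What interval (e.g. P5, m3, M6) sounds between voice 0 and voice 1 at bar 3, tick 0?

m3

voice 0=D3 voice 1=F3 -> m3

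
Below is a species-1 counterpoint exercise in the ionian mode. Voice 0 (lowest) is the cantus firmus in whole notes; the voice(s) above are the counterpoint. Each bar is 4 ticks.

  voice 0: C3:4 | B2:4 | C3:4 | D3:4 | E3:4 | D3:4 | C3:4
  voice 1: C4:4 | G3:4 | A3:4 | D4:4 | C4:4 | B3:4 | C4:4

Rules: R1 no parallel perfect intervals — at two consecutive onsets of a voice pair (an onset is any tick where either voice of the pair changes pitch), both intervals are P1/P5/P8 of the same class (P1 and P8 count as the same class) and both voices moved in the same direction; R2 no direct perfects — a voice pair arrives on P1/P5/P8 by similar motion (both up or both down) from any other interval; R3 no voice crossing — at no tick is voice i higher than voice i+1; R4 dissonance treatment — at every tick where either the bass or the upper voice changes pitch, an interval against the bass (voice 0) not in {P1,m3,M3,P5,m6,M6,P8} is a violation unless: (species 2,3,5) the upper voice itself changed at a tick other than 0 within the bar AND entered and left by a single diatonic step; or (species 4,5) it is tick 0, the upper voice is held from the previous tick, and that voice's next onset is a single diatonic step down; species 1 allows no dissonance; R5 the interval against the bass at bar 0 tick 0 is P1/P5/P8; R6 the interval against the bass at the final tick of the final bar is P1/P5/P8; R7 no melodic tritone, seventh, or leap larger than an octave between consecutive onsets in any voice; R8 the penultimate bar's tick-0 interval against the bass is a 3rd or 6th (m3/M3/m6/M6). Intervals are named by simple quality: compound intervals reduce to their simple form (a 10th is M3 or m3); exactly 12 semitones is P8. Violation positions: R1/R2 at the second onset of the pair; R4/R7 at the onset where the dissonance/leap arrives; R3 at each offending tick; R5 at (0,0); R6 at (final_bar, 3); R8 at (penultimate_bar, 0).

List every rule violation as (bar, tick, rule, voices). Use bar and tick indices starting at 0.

bar 0: v0=C3 v1=C4 downbeat P8
bar 1: v0=B2 v1=G3 downbeat m6
bar 2: v0=C3 v1=A3 downbeat M6
bar 3: v0=D3 v1=D4 downbeat P8
bar 4: v0=E3 v1=C4 downbeat m6
bar 5: v0=D3 v1=B3 downbeat M6
bar 6: v0=C3 v1=C4 downbeat P8
  -> R2 @ bar 3 tick 0 v(0, 1): C3/A3 M6 -> D3/D4 P8 similar

(3, 0, R2, (0, 1))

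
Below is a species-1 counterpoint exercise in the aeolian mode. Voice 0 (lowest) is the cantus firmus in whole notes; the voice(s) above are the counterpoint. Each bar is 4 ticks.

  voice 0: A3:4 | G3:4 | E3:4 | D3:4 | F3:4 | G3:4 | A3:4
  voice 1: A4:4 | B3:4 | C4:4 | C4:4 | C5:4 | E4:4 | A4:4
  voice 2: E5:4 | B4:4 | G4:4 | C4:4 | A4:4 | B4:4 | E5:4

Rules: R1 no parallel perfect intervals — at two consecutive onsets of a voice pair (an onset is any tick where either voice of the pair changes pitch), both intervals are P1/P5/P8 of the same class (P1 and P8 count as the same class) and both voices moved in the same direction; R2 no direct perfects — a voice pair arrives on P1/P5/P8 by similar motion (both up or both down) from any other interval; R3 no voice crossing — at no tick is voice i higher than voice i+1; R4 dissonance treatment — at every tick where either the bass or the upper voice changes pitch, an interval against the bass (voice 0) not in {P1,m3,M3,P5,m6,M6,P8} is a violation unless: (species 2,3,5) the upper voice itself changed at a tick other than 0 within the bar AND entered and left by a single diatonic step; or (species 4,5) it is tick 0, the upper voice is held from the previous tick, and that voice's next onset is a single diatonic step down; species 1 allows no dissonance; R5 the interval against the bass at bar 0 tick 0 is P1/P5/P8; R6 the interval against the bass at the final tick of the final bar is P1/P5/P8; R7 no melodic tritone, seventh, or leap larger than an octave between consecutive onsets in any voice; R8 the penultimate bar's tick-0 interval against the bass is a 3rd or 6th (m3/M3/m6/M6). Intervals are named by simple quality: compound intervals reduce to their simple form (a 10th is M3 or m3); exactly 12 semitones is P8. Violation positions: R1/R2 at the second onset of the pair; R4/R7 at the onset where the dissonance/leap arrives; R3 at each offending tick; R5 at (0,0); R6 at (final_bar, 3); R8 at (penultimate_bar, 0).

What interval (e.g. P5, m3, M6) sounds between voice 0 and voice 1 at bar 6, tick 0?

P8

voice 0=A3 voice 1=A4 -> P8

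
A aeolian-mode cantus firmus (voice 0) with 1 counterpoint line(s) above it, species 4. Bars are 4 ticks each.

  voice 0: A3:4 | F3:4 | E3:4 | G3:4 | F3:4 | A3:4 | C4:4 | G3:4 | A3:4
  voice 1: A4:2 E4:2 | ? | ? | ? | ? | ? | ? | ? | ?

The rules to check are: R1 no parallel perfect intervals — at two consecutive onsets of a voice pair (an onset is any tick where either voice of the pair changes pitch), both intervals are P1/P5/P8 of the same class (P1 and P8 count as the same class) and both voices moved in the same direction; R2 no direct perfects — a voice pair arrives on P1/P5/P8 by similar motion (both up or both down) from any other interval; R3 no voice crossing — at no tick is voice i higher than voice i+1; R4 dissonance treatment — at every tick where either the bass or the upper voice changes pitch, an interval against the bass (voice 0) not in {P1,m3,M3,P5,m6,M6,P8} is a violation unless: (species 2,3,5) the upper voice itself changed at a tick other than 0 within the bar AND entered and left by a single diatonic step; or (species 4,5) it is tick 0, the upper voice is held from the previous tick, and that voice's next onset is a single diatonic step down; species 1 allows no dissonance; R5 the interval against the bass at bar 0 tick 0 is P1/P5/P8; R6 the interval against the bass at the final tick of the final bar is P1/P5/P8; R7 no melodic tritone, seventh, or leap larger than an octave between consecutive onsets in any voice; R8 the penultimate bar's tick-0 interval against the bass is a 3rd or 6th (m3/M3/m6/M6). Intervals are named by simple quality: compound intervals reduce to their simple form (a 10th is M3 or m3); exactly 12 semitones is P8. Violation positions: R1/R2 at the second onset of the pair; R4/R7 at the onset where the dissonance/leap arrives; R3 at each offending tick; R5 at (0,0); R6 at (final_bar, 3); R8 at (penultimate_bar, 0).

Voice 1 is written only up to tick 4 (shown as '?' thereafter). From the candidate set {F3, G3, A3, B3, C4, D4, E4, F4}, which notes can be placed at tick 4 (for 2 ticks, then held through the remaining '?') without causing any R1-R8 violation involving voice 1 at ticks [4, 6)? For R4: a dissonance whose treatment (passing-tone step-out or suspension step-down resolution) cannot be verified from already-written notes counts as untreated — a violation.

F3: violates R2,R7
G3: violates R4
A3: legal
B3: violates R4
C4: violates R1
D4: legal
E4: violates R4
F4: legal

{A3, D4, F4}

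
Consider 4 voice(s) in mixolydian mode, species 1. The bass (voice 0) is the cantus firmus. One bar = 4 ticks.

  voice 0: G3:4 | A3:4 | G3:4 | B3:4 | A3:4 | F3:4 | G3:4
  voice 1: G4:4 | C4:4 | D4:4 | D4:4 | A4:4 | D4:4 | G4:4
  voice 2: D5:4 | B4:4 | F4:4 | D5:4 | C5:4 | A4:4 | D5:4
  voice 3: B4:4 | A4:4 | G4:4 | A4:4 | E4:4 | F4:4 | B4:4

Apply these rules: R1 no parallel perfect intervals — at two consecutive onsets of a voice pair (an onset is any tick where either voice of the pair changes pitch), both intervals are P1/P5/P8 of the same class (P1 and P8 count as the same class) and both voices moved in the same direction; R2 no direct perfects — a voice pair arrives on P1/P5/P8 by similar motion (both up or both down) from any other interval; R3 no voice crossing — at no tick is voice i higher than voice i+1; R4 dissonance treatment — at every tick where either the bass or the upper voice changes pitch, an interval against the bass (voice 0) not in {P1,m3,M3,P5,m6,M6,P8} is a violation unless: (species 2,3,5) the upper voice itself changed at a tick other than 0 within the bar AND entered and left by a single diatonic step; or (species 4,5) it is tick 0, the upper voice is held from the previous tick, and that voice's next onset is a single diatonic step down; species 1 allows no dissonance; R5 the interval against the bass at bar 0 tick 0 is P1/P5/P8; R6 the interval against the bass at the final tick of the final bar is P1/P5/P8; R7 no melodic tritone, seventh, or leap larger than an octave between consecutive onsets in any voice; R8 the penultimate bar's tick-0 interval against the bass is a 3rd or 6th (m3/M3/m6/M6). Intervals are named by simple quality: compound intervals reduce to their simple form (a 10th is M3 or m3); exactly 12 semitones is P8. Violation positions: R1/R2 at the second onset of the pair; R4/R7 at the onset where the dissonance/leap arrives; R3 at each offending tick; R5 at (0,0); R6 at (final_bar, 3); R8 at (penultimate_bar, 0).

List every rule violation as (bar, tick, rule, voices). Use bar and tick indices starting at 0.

(0, 0, R3, (2, 3))
(0, 0, R5, (0, 3))
(0, 1, R3, (2, 3))
(0, 2, R3, (2, 3))
(0, 3, R3, (2, 3))
(1, 0, R3, (2, 3))
(1, 0, R4, (0, 2))
(1, 1, R3, (2, 3))
(1, 2, R3, (2, 3))
(1, 3, R3, (2, 3))
(2, 0, R1, (0, 3))
(2, 0, R4, (0, 2))
(2, 0, R7, (2,))
(3, 0, R3, (2, 3))
(3, 0, R4, (0, 3))
(3, 1, R3, (2, 3))
(3, 2, R3, (2, 3))
(3, 3, R3, (2, 3))
(4, 0, R2, (0, 3))
(4, 0, R3, (2, 3))
(4, 1, R3, (2, 3))
(4, 2, R3, (2, 3))
(4, 3, R3, (2, 3))
(5, 0, R2, (1, 2))
(5, 0, R3, (2, 3))
(5, 0, R8, (0, 3))
(5, 1, R3, (2, 3))
(5, 2, R3, (2, 3))
(5, 3, R3, (2, 3))
(6, 0, R1, (1, 2))
(6, 0, R2, (0, 1))
(6, 0, R2, (0, 2))
(6, 0, R3, (2, 3))
(6, 0, R7, (3,))
(6, 1, R3, (2, 3))
(6, 2, R3, (2, 3))
(6, 3, R3, (2, 3))
(6, 3, R6, (0, 3))

bar 0: v0=G3 v1=G4 v2=D5 v3=B4 downbeat M3
bar 1: v0=A3 v1=C4 v2=B4 v3=A4 downbeat P8
bar 2: v0=G3 v1=D4 v2=F4 v3=G4 downbeat P8
bar 3: v0=B3 v1=D4 v2=D5 v3=A4 downbeat m7
bar 4: v0=A3 v1=A4 v2=C5 v3=E4 downbeat P5
bar 5: v0=F3 v1=D4 v2=A4 v3=F4 downbeat P8
bar 6: v0=G3 v1=G4 v2=D5 v3=B4 downbeat M3
  -> R3 @ bar 0 tick 0 v(2, 3): D5 above B4
  -> R5 @ bar 0 tick 0 v(0, 3): opens on M3
  -> R3 @ bar 0 tick 1 v(2, 3): D5 above B4
  -> R3 @ bar 0 tick 2 v(2, 3): D5 above B4
  -> R3 @ bar 0 tick 3 v(2, 3): D5 above B4
  -> R3 @ bar 1 tick 0 v(2, 3): B4 above A4
  -> R4 @ bar 1 tick 0 v(0, 2): A3/B4 M2 untreated
  -> R3 @ bar 1 tick 1 v(2, 3): B4 above A4
  -> R3 @ bar 1 tick 2 v(2, 3): B4 above A4
  -> R3 @ bar 1 tick 3 v(2, 3): B4 above A4
  -> R1 @ bar 2 tick 0 v(0, 3): A3/A4 P8 -> G3/G4 P8 similar
  -> R4 @ bar 2 tick 0 v(0, 2): G3/F4 m7 untreated
  -> R7 @ bar 2 tick 0 v(2,): B4->F4 leap 6st
  -> R3 @ bar 3 tick 0 v(2, 3): D5 above A4
  -> R4 @ bar 3 tick 0 v(0, 3): B3/A4 m7 untreated
  -> R3 @ bar 3 tick 1 v(2, 3): D5 above A4
  -> R3 @ bar 3 tick 2 v(2, 3): D5 above A4
  -> R3 @ bar 3 tick 3 v(2, 3): D5 above A4
  -> R2 @ bar 4 tick 0 v(0, 3): B3/A4 m7 -> A3/E4 P5 similar
  -> R3 @ bar 4 tick 0 v(2, 3): C5 above E4
  -> R3 @ bar 4 tick 1 v(2, 3): C5 above E4
  -> R3 @ bar 4 tick 2 v(2, 3): C5 above E4
  -> R3 @ bar 4 tick 3 v(2, 3): C5 above E4
  -> R2 @ bar 5 tick 0 v(1, 2): A4/C5 m3 -> D4/A4 P5 similar
  -> R3 @ bar 5 tick 0 v(2, 3): A4 above F4
  -> R8 @ bar 5 tick 0 v(0, 3): penult P8 not 3rd/6th
  -> R3 @ bar 5 tick 1 v(2, 3): A4 above F4
  -> R3 @ bar 5 tick 2 v(2, 3): A4 above F4
  -> R3 @ bar 5 tick 3 v(2, 3): A4 above F4
  -> R1 @ bar 6 tick 0 v(1, 2): D4/A4 P5 -> G4/D5 P5 similar
  -> R2 @ bar 6 tick 0 v(0, 1): F3/D4 M6 -> G3/G4 P8 similar
  -> R2 @ bar 6 tick 0 v(0, 2): F3/A4 M3 -> G3/D5 P5 similar
  -> R3 @ bar 6 tick 0 v(2, 3): D5 above B4
  -> R7 @ bar 6 tick 0 v(3,): F4->B4 leap 6st
  -> R3 @ bar 6 tick 1 v(2, 3): D5 above B4
  -> R3 @ bar 6 tick 2 v(2, 3): D5 above B4
  -> R3 @ bar 6 tick 3 v(2, 3): D5 above B4
  -> R6 @ bar 6 tick 3 v(0, 3): closes on M3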